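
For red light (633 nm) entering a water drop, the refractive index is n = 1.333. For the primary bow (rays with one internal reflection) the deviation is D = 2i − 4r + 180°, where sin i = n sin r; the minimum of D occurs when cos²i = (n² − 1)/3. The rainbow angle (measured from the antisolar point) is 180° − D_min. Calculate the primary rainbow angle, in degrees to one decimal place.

cos²i = (1.77689 − 1)/3 = 0.25896; i = arccos(0.50888) = 59.410°.
sin r = sin 59.410°/1.333 = 0.64579; r = 40.225°.
D_min = 2·59.410° − 4·40.225° + 180° = 137.922°.
Rainbow angle = 180° − D_min = 42.078°.

42.1°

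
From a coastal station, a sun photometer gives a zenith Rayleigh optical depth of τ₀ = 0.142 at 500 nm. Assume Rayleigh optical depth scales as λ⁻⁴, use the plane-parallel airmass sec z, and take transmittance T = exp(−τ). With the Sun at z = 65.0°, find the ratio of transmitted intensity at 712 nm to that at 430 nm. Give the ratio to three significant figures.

1.70

Airmass: sec 65.0° = 2.3662.
τ(712 nm) = 0.142 × (500/712)⁴ × 2.3662 = 0.142 × 0.2432 × 2.3662 = 0.0817.
τ(430 nm) = 0.142 × (500/430)⁴ × 2.3662 = 0.142 × 1.8281 × 2.3662 = 0.6143.
T(712)/T(430) = exp(τ_B − τ_A) = exp(0.5325) = 1.7032.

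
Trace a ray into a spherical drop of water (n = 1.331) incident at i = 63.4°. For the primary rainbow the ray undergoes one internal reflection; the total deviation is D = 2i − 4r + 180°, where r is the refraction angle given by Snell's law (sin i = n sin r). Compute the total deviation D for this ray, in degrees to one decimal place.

138.0°

sin r = sin 63.4° / 1.331 = 0.8942/1.331 = 0.6718; r = 42.21°.
D = 2·63.4° − 4·42.21° + 180° = 126.80° − 168.82° + 180° = 137.98°.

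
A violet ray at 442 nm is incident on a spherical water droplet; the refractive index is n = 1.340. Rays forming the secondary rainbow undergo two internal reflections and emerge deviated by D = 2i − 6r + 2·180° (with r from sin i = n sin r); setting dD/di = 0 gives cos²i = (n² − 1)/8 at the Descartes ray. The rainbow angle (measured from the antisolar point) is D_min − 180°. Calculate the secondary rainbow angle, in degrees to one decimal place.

52.7°

cos²i = (1.79560 − 1)/8 = 0.09945; i = arccos(0.31536) = 71.618°.
sin r = sin 71.618°/1.340 = 0.70819; r = 45.088°.
D_min = 2·71.618° − 6·45.088° + 360° = 232.709°.
Rainbow angle = D_min − 180° = 52.709°.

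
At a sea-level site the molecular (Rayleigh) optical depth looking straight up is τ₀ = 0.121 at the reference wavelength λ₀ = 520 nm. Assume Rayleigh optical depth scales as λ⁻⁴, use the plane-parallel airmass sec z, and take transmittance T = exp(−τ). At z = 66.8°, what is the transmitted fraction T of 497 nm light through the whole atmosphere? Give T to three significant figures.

0.692

sec 66.8° = 2.5384.
τ = 0.121 × (520/497)⁴ × 2.5384 = 0.121 × 1.1984 × 2.5384 = 0.3681.
T = exp(−0.3681) = 0.6921.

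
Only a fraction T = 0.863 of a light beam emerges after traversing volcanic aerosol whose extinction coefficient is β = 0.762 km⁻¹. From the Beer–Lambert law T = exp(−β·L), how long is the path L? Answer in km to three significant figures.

Beer–Lambert: T = exp(−βL) ⇒ L = −ln(T)/β = −ln(0.863)/0.762 = 0.1473/0.762 = 0.1934 km.

0.193 km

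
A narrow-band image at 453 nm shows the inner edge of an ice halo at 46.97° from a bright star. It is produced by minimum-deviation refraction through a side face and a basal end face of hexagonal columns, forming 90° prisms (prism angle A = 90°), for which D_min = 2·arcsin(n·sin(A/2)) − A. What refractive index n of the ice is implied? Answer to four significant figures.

1.316

Rearranging: n = sin((D_min + A)/2) / sin(A/2).
(D_min + A)/2 = (46.97° + 90°)/2 = 68.485°.
n = sin 68.485° / sin 45° = 0.9303 / 0.7071 = 1.3157.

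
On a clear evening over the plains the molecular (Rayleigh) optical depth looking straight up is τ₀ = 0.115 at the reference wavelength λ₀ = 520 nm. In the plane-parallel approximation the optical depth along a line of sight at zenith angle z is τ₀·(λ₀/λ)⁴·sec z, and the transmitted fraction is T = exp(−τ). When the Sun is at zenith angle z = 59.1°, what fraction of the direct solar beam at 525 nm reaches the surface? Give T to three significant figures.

sec 59.1° = 1.9473.
τ = 0.115 × (520/525)⁴ × 1.9473 = 0.115 × 0.9624 × 1.9473 = 0.2155.
T = exp(−0.2155) = 0.8061.

0.806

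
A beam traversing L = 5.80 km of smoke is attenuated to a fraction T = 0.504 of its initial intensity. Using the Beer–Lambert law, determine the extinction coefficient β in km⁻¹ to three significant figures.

Beer–Lambert: T = exp(−βL) ⇒ β = −ln(T)/L = −ln(0.504)/5.80 = 0.6852/5.80 = 0.1181 km⁻¹.

0.118 km⁻¹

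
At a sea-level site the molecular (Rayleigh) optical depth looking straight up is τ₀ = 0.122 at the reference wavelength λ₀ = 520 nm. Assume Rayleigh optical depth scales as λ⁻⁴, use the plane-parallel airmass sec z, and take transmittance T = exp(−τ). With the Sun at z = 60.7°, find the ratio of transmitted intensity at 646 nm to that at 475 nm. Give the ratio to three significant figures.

Airmass: sec 60.7° = 2.0434.
τ(646 nm) = 0.122 × (520/646)⁴ × 2.0434 = 0.122 × 0.4198 × 2.0434 = 0.1047.
τ(475 nm) = 0.122 × (520/475)⁴ × 2.0434 = 0.122 × 1.4363 × 2.0434 = 0.3581.
T(646)/T(475) = exp(τ_B − τ_A) = exp(0.2534) = 1.2884.

1.29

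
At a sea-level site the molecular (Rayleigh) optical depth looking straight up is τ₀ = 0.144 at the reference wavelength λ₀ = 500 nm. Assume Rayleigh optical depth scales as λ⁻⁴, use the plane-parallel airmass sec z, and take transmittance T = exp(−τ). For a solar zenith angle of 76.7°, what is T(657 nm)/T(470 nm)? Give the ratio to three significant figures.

Airmass: sec 76.7° = 4.3469.
τ(657 nm) = 0.144 × (500/657)⁴ × 4.3469 = 0.144 × 0.3354 × 4.3469 = 0.2100.
τ(470 nm) = 0.144 × (500/470)⁴ × 4.3469 = 0.144 × 1.2808 × 4.3469 = 0.8017.
T(657)/T(470) = exp(τ_B − τ_A) = exp(0.5918) = 1.8072.

1.81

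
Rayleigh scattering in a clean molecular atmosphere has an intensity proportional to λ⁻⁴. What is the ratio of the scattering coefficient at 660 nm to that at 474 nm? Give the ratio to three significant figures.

0.266

Rayleigh scattering ∝ λ⁻⁴, so the ratio of coefficients is the inverse fourth power of the wavelength ratio.
σ(660)/σ(474) = (474/660)⁴ = (0.7182)⁴ = 0.266.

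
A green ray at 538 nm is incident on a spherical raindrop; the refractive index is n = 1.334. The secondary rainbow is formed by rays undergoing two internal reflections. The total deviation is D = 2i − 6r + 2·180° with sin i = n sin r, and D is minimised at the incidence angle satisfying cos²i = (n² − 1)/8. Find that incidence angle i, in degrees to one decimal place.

71.8°

cos²i = (1.334² − 1)/8 = (1.77956 − 1)/8 = 0.09744.
cos i = 0.31216, so i = 71.810°.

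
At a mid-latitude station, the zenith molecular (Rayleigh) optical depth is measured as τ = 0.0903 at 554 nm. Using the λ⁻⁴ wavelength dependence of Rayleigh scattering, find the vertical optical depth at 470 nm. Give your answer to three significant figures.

0.174

τ(470 nm) = τ(554 nm) × (554/470)⁴ = 0.0903 × (1.1787)⁴ = 0.0903 × 1.9304 = 0.1743.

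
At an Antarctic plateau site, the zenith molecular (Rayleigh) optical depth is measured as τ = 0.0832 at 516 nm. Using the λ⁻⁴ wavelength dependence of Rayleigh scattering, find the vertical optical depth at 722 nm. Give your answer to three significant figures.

τ(722 nm) = τ(516 nm) × (516/722)⁴ = 0.0832 × (0.7147)⁴ = 0.0832 × 0.2609 = 0.0217.

0.0217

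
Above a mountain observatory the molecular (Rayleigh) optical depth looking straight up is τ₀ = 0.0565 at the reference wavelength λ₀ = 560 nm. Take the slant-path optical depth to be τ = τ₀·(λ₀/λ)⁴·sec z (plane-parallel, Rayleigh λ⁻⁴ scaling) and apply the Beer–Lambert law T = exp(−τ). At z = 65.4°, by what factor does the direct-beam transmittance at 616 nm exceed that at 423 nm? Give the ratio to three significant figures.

Airmass: sec 65.4° = 2.4022.
τ(616 nm) = 0.0565 × (560/616)⁴ × 2.4022 = 0.0565 × 0.6830 × 2.4022 = 0.0927.
τ(423 nm) = 0.0565 × (560/423)⁴ × 2.4022 = 0.0565 × 3.0718 × 2.4022 = 0.4169.
T(616)/T(423) = exp(τ_B − τ_A) = exp(0.3242) = 1.3829.

1.38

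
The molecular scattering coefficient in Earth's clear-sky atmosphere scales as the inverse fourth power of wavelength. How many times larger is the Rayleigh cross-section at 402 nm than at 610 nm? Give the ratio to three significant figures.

Rayleigh scattering ∝ λ⁻⁴, so the ratio of coefficients is the inverse fourth power of the wavelength ratio.
σ(402)/σ(610) = (610/402)⁴ = (1.5174)⁴ = 5.302.

5.30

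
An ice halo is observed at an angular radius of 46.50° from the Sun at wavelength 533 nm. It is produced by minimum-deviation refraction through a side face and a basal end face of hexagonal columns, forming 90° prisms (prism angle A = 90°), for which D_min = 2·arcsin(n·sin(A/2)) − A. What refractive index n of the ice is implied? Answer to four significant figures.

1.314

Rearranging: n = sin((D_min + A)/2) / sin(A/2).
(D_min + A)/2 = (46.50° + 90°)/2 = 68.250°.
n = sin 68.250° / sin 45° = 0.9288 / 0.7071 = 1.3135.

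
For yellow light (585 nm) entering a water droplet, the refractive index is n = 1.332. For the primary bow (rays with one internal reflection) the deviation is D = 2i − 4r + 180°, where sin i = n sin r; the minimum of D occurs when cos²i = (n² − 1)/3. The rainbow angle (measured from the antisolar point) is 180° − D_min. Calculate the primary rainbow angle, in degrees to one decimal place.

cos²i = (1.77422 − 1)/3 = 0.25807; i = arccos(0.50801) = 59.469°.
sin r = sin 59.469°/1.332 = 0.64666; r = 40.290°.
D_min = 2·59.469° − 4·40.290° + 180° = 137.776°.
Rainbow angle = 180° − D_min = 42.224°.

42.2°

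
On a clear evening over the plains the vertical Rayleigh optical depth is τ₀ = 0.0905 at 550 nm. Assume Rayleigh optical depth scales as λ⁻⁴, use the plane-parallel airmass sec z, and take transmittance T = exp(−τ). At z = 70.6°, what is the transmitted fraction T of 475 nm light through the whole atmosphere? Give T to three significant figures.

sec 70.6° = 3.0106.
τ = 0.0905 × (550/475)⁴ × 3.0106 = 0.0905 × 1.7975 × 3.0106 = 0.4898.
T = exp(−0.4898) = 0.6128.

0.613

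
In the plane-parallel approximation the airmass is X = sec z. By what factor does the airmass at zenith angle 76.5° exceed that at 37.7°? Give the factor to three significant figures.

3.39

X(76.5°)/X(37.7°) = sec 76.5° / sec 37.7° = cos 37.7° / cos 76.5° = 0.7912/0.2334 = 3.3893.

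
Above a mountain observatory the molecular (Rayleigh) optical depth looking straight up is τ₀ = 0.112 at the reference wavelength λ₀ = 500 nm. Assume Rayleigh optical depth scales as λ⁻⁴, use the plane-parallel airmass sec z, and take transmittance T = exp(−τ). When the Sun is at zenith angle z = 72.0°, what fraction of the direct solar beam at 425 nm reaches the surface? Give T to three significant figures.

sec 72.0° = 3.2361.
τ = 0.112 × (500/425)⁴ × 3.2361 = 0.112 × 1.9157 × 3.2361 = 0.6943.
T = exp(−0.6943) = 0.4994.

0.499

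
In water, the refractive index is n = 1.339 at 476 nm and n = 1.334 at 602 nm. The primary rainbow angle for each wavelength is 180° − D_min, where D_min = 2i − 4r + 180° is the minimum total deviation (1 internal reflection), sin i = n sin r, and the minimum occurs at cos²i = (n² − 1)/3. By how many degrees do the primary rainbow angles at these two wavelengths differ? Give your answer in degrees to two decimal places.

At 476 nm (n = 1.339): cos²i = 0.26431 → i = 59.062°, r = 39.834°, D_min = 138.786°, rainbow angle = 41.214°.
At 602 nm (n = 1.334): cos²i = 0.25985 → i = 59.352°, r = 40.159°, D_min = 138.067°, rainbow angle = 41.933°.
Angular width = |41.214° − 41.933°| = 0.719°.

0.72°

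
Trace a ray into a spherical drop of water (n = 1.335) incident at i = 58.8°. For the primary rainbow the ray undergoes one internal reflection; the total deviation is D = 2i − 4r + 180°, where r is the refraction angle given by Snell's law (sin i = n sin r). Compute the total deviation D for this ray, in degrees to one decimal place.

sin r = sin 58.8° / 1.335 = 0.8554/1.335 = 0.6407; r = 39.85°.
D = 2·58.8° − 4·39.85° + 180° = 117.60° − 159.38° + 180° = 138.22°.

138.2°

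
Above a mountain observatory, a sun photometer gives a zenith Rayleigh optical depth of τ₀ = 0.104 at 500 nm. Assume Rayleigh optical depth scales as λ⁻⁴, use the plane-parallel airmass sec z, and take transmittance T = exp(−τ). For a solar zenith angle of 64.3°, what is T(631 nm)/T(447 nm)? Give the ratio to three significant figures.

Airmass: sec 64.3° = 2.3060.
τ(631 nm) = 0.104 × (500/631)⁴ × 2.3060 = 0.104 × 0.3942 × 2.3060 = 0.0945.
τ(447 nm) = 0.104 × (500/447)⁴ × 2.3060 = 0.104 × 1.5655 × 2.3060 = 0.3754.
T(631)/T(447) = exp(τ_B − τ_A) = exp(0.2809) = 1.3243.

1.32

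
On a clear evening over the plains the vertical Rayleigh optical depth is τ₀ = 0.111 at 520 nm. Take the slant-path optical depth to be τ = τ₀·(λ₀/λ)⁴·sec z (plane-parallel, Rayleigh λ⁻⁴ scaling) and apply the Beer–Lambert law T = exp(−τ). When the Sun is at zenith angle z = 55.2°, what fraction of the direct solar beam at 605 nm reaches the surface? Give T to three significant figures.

0.899

sec 55.2° = 1.7522.
τ = 0.111 × (520/605)⁴ × 1.7522 = 0.111 × 0.5457 × 1.7522 = 0.1061.
T = exp(−0.1061) = 0.8993.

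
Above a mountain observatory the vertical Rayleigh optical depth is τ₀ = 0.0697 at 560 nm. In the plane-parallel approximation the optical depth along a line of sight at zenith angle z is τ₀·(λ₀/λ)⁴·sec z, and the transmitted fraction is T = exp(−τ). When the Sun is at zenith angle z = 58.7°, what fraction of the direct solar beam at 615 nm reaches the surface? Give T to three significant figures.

0.912

sec 58.7° = 1.9249.
τ = 0.0697 × (560/615)⁴ × 1.9249 = 0.0697 × 0.6875 × 1.9249 = 0.0922.
T = exp(−0.0922) = 0.9119.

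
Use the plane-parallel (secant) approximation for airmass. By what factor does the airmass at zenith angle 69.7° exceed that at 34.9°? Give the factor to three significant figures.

2.36

X(69.7°)/X(34.9°) = sec 69.7° / sec 34.9° = cos 34.9° / cos 69.7° = 0.8202/0.3469 = 2.3640.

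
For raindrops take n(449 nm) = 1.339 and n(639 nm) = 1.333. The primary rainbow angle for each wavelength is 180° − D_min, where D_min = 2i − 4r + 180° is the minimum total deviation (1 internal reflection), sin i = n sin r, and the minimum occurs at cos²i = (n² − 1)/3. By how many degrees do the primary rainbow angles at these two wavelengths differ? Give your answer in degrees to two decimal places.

At 449 nm (n = 1.339): cos²i = 0.26431 → i = 59.062°, r = 39.834°, D_min = 138.786°, rainbow angle = 41.214°.
At 639 nm (n = 1.333): cos²i = 0.25896 → i = 59.410°, r = 40.225°, D_min = 137.922°, rainbow angle = 42.078°.
Angular width = |41.214° − 42.078°| = 0.865°.

0.86°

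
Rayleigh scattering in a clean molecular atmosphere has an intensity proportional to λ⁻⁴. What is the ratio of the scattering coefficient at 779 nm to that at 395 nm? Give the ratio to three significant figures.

Rayleigh scattering ∝ λ⁻⁴, so the ratio of coefficients is the inverse fourth power of the wavelength ratio.
σ(779)/σ(395) = (395/779)⁴ = (0.5071)⁴ = 0.06611.

0.0661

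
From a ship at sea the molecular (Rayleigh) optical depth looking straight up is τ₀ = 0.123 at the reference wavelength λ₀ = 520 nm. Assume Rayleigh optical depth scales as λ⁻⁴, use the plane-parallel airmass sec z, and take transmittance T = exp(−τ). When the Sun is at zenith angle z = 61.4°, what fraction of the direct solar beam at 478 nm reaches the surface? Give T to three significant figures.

0.698

sec 61.4° = 2.0890.
τ = 0.123 × (520/478)⁴ × 2.0890 = 0.123 × 1.4006 × 2.0890 = 0.3599.
T = exp(−0.3599) = 0.6978.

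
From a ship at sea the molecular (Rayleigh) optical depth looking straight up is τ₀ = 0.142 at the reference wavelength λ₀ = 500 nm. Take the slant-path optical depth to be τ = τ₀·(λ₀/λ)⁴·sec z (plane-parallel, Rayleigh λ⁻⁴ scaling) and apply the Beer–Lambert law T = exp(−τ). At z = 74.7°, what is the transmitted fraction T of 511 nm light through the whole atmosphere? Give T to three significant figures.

sec 74.7° = 3.7897.
τ = 0.142 × (500/511)⁴ × 3.7897 = 0.142 × 0.9166 × 3.7897 = 0.4933.
T = exp(−0.4933) = 0.6106.

0.611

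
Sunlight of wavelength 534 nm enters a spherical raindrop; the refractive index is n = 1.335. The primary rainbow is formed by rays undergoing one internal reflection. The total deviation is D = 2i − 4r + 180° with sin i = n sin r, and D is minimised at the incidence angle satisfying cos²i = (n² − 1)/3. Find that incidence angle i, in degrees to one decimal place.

cos²i = (1.335² − 1)/3 = (1.78222 − 1)/3 = 0.26074.
cos i = 0.51063, so i = 59.294°.

59.3°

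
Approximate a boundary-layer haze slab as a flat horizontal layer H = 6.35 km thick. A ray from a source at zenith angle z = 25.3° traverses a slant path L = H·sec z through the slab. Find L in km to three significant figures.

sec z = 1/cos 25.3° = 1.1061.
L = 6.35 × 1.1061 = 7.024 km.

7.02 km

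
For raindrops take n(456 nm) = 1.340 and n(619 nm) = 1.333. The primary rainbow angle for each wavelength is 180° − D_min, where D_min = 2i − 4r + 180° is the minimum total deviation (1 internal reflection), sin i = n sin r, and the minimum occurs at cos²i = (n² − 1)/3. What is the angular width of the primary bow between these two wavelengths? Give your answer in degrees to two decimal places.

1.01°

At 456 nm (n = 1.340): cos²i = 0.26520 → i = 59.004°, r = 39.770°, D_min = 138.929°, rainbow angle = 41.071°.
At 619 nm (n = 1.333): cos²i = 0.25896 → i = 59.410°, r = 40.225°, D_min = 137.922°, rainbow angle = 42.078°.
Angular width = |41.071° − 42.078°| = 1.007°.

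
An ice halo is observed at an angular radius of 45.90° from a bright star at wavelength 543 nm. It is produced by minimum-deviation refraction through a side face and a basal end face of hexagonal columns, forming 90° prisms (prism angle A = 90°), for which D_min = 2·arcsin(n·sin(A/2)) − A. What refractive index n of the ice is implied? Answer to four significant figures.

Rearranging: n = sin((D_min + A)/2) / sin(A/2).
(D_min + A)/2 = (45.90° + 90°)/2 = 67.950°.
n = sin 67.950° / sin 45° = 0.9269 / 0.7071 = 1.3108.

1.311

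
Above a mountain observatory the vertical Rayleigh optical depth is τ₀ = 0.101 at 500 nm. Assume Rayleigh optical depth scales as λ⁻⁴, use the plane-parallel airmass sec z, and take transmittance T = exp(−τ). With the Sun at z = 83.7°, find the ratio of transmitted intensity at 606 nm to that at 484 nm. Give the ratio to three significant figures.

1.86

Airmass: sec 83.7° = 9.1129.
τ(606 nm) = 0.101 × (500/606)⁴ × 9.1129 = 0.101 × 0.4634 × 9.1129 = 0.4265.
τ(484 nm) = 0.101 × (500/484)⁴ × 9.1129 = 0.101 × 1.1389 × 9.1129 = 1.0483.
T(606)/T(484) = exp(τ_B − τ_A) = exp(0.6217) = 1.8622.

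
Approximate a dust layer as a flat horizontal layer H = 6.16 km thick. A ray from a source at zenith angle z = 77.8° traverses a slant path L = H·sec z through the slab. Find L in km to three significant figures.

sec z = 1/cos 77.8° = 4.7321.
L = 6.16 × 4.7321 = 29.149 km.

29.1 km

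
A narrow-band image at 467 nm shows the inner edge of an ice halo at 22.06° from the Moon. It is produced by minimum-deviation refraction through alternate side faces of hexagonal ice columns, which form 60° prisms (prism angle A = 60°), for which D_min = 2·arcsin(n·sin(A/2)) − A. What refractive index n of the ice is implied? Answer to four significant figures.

1.313

Rearranging: n = sin((D_min + A)/2) / sin(A/2).
(D_min + A)/2 = (22.06° + 60°)/2 = 41.030°.
n = sin 41.030° / sin 30° = 0.6565 / 0.5000 = 1.3129.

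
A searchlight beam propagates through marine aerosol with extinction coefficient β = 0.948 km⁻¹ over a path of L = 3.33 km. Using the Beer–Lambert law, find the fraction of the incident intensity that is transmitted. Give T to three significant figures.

τ = β·L = 0.948 × 3.33 = 3.1568.
T = exp(−3.1568) = 0.0426.

0.0426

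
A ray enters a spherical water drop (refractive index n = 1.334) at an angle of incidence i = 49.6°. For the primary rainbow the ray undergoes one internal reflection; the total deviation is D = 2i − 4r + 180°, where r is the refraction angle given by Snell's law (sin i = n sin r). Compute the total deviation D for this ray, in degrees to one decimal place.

140.0°

sin r = sin 49.6° / 1.334 = 0.7615/1.334 = 0.5709; r = 34.81°.
D = 2·49.6° − 4·34.81° + 180° = 99.20° − 139.24° + 180° = 139.96°.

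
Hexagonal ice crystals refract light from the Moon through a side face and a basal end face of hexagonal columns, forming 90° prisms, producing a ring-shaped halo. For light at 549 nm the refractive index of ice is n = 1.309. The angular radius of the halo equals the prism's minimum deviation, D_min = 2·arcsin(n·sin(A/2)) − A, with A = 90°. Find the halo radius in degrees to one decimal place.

45.5°

n·sin(A/2) = 1.309 × sin 45° = 1.309 × 0.7071 = 0.9256.
D_min = 2·arcsin(0.9256) − 90° = 2 × 67.759° − 90° = 45.519°.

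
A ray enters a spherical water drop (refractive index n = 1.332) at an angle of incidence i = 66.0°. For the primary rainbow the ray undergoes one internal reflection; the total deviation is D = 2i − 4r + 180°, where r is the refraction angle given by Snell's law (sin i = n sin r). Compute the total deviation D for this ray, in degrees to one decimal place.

138.8°

sin r = sin 66.0° / 1.332 = 0.9135/1.332 = 0.6858; r = 43.30°.
D = 2·66.0° − 4·43.30° + 180° = 132.00° − 173.21° + 180° = 138.79°.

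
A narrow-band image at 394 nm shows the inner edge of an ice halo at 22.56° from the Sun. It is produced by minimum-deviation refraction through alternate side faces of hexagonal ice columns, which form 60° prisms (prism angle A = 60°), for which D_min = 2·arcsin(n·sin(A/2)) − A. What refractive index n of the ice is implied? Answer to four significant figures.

1.319

Rearranging: n = sin((D_min + A)/2) / sin(A/2).
(D_min + A)/2 = (22.56° + 60°)/2 = 41.280°.
n = sin 41.280° / sin 30° = 0.6597 / 0.5000 = 1.3195.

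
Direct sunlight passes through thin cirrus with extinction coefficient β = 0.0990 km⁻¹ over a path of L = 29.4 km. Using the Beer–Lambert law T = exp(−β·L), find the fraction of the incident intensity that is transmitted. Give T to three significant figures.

τ = β·L = 0.0990 × 29.4 = 2.9106.
T = exp(−2.9106) = 0.0544.

0.0544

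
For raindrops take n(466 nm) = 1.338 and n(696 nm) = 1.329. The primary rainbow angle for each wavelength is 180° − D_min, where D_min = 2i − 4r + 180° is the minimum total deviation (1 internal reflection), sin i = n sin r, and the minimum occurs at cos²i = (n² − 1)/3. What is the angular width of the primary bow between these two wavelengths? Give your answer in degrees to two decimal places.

1.31°

At 466 nm (n = 1.338): cos²i = 0.26341 → i = 59.120°, r = 39.899°, D_min = 138.643°, rainbow angle = 41.357°.
At 696 nm (n = 1.329): cos²i = 0.25541 → i = 59.643°, r = 40.487°, D_min = 137.337°, rainbow angle = 42.663°.
Angular width = |41.357° − 42.663°| = 1.307°.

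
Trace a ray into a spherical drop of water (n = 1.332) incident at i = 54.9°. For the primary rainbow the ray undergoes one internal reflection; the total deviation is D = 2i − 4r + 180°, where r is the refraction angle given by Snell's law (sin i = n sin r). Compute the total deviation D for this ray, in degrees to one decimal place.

138.2°

sin r = sin 54.9° / 1.332 = 0.8181/1.332 = 0.6142; r = 37.90°.
D = 2·54.9° − 4·37.90° + 180° = 109.80° − 151.58° + 180° = 138.22°.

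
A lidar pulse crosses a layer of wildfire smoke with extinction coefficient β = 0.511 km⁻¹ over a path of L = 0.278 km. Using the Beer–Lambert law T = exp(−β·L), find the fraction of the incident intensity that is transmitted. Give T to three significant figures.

0.868

τ = β·L = 0.511 × 0.278 = 0.1421.
T = exp(−0.1421) = 0.8676.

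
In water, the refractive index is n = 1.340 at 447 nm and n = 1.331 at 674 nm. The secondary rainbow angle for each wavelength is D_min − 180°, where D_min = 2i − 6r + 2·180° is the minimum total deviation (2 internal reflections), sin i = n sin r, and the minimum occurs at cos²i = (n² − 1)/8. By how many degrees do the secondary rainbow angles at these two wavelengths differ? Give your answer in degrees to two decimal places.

2.34°

At 447 nm (n = 1.340): cos²i = 0.09945 → i = 71.618°, r = 45.088°, D_min = 232.709°, rainbow angle = 52.709°.
At 674 nm (n = 1.331): cos²i = 0.09645 → i = 71.907°, r = 45.575°, D_min = 230.365°, rainbow angle = 50.365°.
Angular width = |52.709° − 50.365°| = 2.344°.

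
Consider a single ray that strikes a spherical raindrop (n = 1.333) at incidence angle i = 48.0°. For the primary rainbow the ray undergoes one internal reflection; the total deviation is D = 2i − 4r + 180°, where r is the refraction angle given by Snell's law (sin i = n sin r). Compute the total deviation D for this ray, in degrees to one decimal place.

140.5°

sin r = sin 48.0° / 1.333 = 0.7431/1.333 = 0.5575; r = 33.88°.
D = 2·48.0° − 4·33.88° + 180° = 96.00° − 135.53° + 180° = 140.47°.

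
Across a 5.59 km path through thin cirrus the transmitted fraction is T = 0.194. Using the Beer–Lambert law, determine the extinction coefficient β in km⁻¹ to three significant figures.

Beer–Lambert: T = exp(−βL) ⇒ β = −ln(T)/L = −ln(0.194)/5.59 = 1.6399/5.59 = 0.2934 km⁻¹.

0.293 km⁻¹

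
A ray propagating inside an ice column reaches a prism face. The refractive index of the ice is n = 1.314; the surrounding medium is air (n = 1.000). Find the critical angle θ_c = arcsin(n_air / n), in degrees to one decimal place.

49.6°

sin θ_c = n_air / n = 1.000 / 1.314 = 0.7610.
θ_c = arcsin(0.7610) = 49.56°.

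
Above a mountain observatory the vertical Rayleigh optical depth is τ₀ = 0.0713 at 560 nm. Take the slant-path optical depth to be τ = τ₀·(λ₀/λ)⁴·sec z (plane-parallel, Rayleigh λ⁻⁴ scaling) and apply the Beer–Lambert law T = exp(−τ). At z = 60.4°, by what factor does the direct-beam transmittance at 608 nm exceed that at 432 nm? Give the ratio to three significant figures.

1.35

Airmass: sec 60.4° = 2.0245.
τ(608 nm) = 0.0713 × (560/608)⁴ × 2.0245 = 0.0713 × 0.7197 × 2.0245 = 0.1039.
τ(432 nm) = 0.0713 × (560/432)⁴ × 2.0245 = 0.0713 × 2.8237 × 2.0245 = 0.4076.
T(608)/T(432) = exp(τ_B − τ_A) = exp(0.3037) = 1.3549.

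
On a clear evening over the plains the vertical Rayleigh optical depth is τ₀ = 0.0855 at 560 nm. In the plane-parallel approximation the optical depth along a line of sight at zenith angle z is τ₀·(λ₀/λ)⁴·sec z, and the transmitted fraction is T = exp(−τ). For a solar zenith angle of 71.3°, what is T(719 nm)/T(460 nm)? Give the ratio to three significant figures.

1.63

Airmass: sec 71.3° = 3.1190.
τ(719 nm) = 0.0855 × (560/719)⁴ × 3.1190 = 0.0855 × 0.3680 × 3.1190 = 0.0981.
τ(460 nm) = 0.0855 × (560/460)⁴ × 3.1190 = 0.0855 × 2.1964 × 3.1190 = 0.5857.
T(719)/T(460) = exp(τ_B − τ_A) = exp(0.4876) = 1.6284.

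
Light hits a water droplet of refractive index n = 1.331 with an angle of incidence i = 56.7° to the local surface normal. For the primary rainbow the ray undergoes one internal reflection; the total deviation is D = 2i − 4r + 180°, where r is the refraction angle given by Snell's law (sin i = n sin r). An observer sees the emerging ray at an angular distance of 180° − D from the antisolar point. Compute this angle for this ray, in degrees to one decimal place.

42.2°

sin r = sin 56.7° / 1.331 = 0.8358/1.331 = 0.6280; r = 38.90°.
D = 2·56.7° − 4·38.90° + 180° = 113.40° − 155.60° + 180° = 137.80°.
Angle from antisolar point = 180° − D = 42.20°.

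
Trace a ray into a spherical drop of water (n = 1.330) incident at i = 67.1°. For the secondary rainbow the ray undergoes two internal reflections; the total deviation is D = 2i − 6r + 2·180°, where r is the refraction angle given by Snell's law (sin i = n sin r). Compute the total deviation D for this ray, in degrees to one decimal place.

sin r = sin 67.1° / 1.330 = 0.9212/1.330 = 0.6926; r = 43.84°.
D = 2·67.1° − 6·43.84° + 2·180° = 134.20° − 263.03° + 360° = 231.17°.

231.2°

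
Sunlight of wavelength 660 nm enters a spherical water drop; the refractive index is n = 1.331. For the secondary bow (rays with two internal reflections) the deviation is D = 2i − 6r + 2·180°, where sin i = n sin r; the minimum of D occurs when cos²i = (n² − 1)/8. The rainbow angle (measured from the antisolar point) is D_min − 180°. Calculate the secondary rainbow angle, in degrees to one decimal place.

cos²i = (1.77156 − 1)/8 = 0.09645; i = arccos(0.31056) = 71.907°.
sin r = sin 71.907°/1.331 = 0.71417; r = 45.575°.
D_min = 2·71.907° − 6·45.575° + 360° = 230.365°.
Rainbow angle = D_min − 180° = 50.365°.

50.4°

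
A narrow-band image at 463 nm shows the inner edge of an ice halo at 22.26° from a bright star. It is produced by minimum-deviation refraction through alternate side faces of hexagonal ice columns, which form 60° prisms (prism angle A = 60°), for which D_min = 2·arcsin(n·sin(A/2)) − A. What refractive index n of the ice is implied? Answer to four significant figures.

Rearranging: n = sin((D_min + A)/2) / sin(A/2).
(D_min + A)/2 = (22.26° + 60°)/2 = 41.130°.
n = sin 41.130° / sin 30° = 0.6578 / 0.5000 = 1.3155.

1.316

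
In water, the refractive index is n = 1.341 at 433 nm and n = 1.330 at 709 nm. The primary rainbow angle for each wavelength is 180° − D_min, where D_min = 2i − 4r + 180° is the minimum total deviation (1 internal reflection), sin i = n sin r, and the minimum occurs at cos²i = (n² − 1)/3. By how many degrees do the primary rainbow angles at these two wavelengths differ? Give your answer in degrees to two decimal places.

At 433 nm (n = 1.341): cos²i = 0.26609 → i = 58.946°, r = 39.705°, D_min = 139.071°, rainbow angle = 40.929°.
At 709 nm (n = 1.330): cos²i = 0.25630 → i = 59.585°, r = 40.422°, D_min = 137.484°, rainbow angle = 42.516°.
Angular width = |40.929° − 42.516°| = 1.588°.

1.59°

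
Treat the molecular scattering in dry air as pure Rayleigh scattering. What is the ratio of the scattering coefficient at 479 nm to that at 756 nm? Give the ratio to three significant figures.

6.21

Rayleigh scattering ∝ λ⁻⁴, so the ratio of coefficients is the inverse fourth power of the wavelength ratio.
σ(479)/σ(756) = (756/479)⁴ = (1.5783)⁴ = 6.205.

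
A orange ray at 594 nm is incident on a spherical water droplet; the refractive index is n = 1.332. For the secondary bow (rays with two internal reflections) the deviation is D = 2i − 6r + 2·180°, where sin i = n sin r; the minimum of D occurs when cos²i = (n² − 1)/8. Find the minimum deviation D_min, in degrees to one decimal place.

230.6°

cos²i = (1.77422 − 1)/8 = 0.09678; i = arccos(0.31109) = 71.875°.
sin r = sin 71.875°/1.332 = 0.71350; r = 45.520°.
D_min = 2·71.875° − 6·45.520° + 360° = 230.628°.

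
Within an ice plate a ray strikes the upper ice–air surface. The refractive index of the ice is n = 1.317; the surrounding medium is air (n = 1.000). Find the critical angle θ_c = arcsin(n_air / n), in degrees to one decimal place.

49.4°

sin θ_c = n_air / n = 1.000 / 1.317 = 0.7593.
θ_c = arcsin(0.7593) = 49.40°.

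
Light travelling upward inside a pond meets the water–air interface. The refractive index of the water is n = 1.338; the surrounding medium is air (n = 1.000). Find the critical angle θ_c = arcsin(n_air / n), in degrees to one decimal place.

48.4°

sin θ_c = n_air / n = 1.000 / 1.338 = 0.7474.
θ_c = arcsin(0.7474) = 48.36°.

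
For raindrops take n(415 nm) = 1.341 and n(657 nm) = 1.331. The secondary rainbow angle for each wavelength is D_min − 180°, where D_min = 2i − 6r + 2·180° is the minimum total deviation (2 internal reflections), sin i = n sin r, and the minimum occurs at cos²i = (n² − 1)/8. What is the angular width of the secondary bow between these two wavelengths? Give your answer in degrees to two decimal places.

2.60°

At 415 nm (n = 1.341): cos²i = 0.09979 → i = 71.586°, r = 45.034°, D_min = 232.966°, rainbow angle = 52.966°.
At 657 nm (n = 1.331): cos²i = 0.09645 → i = 71.907°, r = 45.575°, D_min = 230.365°, rainbow angle = 50.365°.
Angular width = |52.966° − 50.365°| = 2.601°.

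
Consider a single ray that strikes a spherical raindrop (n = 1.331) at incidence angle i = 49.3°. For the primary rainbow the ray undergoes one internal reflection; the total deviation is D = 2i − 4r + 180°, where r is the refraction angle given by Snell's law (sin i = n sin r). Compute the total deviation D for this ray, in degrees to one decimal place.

139.7°

sin r = sin 49.3° / 1.331 = 0.7581/1.331 = 0.5696; r = 34.72°.
D = 2·49.3° − 4·34.72° + 180° = 98.60° − 138.89° + 180° = 139.71°.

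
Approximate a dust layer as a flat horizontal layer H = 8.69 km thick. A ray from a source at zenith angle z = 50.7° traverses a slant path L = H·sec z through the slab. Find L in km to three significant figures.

13.7 km

sec z = 1/cos 50.7° = 1.5788.
L = 8.69 × 1.5788 = 13.720 km.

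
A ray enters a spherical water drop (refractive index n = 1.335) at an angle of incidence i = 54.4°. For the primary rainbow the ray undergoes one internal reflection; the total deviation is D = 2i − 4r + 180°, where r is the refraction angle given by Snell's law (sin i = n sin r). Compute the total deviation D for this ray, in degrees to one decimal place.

138.7°

sin r = sin 54.4° / 1.335 = 0.8131/1.335 = 0.6091; r = 37.52°.
D = 2·54.4° − 4·37.52° + 180° = 108.80° − 150.09° + 180° = 138.71°.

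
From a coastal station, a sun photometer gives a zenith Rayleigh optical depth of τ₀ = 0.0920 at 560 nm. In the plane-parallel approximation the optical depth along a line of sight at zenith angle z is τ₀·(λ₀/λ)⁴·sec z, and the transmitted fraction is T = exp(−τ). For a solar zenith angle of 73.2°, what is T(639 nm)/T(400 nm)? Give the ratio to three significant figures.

Airmass: sec 73.2° = 3.4598.
τ(639 nm) = 0.0920 × (560/639)⁴ × 3.4598 = 0.0920 × 0.5899 × 3.4598 = 0.1878.
τ(400 nm) = 0.0920 × (560/400)⁴ × 3.4598 = 0.0920 × 3.8416 × 3.4598 = 1.2228.
T(639)/T(400) = exp(τ_B − τ_A) = exp(1.0350) = 2.8152.

2.82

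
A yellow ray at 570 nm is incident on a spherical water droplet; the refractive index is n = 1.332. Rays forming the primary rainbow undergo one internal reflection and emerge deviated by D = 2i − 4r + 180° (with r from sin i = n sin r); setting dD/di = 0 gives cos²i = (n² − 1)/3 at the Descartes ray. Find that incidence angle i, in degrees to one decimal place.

cos²i = (1.332² − 1)/3 = (1.77422 − 1)/3 = 0.25807.
cos i = 0.50801, so i = 59.469°.

59.5°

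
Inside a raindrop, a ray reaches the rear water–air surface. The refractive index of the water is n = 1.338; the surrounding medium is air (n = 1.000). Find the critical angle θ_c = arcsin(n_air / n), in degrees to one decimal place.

48.4°

sin θ_c = n_air / n = 1.000 / 1.338 = 0.7474.
θ_c = arcsin(0.7474) = 48.36°.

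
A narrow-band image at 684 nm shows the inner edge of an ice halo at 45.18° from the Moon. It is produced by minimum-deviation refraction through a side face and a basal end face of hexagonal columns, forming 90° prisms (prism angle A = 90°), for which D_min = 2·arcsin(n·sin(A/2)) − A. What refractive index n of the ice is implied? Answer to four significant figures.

Rearranging: n = sin((D_min + A)/2) / sin(A/2).
(D_min + A)/2 = (45.18° + 90°)/2 = 67.590°.
n = sin 67.590° / sin 45° = 0.9245 / 0.7071 = 1.3074.

1.307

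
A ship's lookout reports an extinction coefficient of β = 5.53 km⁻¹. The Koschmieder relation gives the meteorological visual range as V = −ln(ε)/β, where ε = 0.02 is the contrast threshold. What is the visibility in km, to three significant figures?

V = −ln(0.02) / 5.53 = 3.912 / 5.53 = 0.7074 km.

0.707 km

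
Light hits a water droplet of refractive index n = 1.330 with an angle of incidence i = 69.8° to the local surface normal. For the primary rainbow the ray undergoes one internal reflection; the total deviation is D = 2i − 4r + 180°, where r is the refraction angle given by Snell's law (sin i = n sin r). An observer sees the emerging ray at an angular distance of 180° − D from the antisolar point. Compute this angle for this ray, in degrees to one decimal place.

sin r = sin 69.8° / 1.330 = 0.9385/1.330 = 0.7056; r = 44.88°.
D = 2·69.8° − 4·44.88° + 180° = 139.60° − 179.52° + 180° = 140.08°.
Angle from antisolar point = 180° − D = 39.92°.

39.9°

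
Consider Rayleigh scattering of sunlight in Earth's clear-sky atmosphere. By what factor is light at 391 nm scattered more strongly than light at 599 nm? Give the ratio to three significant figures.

Rayleigh scattering ∝ λ⁻⁴, so the ratio of coefficients is the inverse fourth power of the wavelength ratio.
σ(391)/σ(599) = (599/391)⁴ = (1.5320)⁴ = 5.508.

5.51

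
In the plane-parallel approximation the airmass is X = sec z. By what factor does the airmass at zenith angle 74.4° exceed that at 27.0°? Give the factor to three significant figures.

3.31

X(74.4°)/X(27.0°) = sec 74.4° / sec 27.0° = cos 27.0° / cos 74.4° = 0.8910/0.2689 = 3.3133.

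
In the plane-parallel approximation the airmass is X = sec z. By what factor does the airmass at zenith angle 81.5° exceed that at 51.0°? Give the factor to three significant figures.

X(81.5°)/X(51.0°) = sec 81.5° / sec 51.0° = cos 51.0° / cos 81.5° = 0.6293/0.1478 = 4.2576.

4.26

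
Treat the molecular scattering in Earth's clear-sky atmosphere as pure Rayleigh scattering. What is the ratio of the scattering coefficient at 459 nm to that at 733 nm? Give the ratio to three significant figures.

6.50

Rayleigh scattering ∝ λ⁻⁴, so the ratio of coefficients is the inverse fourth power of the wavelength ratio.
σ(459)/σ(733) = (733/459)⁴ = (1.5969)⁴ = 6.504.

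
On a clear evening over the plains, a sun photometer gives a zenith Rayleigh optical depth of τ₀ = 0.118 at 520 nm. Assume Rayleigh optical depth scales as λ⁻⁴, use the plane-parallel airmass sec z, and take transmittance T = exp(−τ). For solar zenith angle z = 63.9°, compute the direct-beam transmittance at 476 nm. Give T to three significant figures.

sec 63.9° = 2.2730.
τ = 0.118 × (520/476)⁴ × 2.2730 = 0.118 × 1.4242 × 2.2730 = 0.3820.
T = exp(−0.3820) = 0.6825.

0.682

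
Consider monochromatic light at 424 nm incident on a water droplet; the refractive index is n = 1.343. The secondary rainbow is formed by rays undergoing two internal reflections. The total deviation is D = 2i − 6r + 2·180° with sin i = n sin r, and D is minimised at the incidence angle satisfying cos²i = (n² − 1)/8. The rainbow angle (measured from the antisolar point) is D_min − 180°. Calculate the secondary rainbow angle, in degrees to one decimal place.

53.5°

cos²i = (1.80365 − 1)/8 = 0.10046; i = arccos(0.31695) = 71.522°.
sin r = sin 71.522°/1.343 = 0.70621; r = 44.928°.
D_min = 2·71.522° − 6·44.928° + 360° = 233.478°.
Rainbow angle = D_min − 180° = 53.478°.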